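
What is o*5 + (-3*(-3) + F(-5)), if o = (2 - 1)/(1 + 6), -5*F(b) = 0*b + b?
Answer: 75/7 ≈ 10.714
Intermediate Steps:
F(b) = -b/5 (F(b) = -(0*b + b)/5 = -(0 + b)/5 = -b/5)
o = 1/7 ≈ 0.14286
o*5 + (-3*(-3) + F(-5)) = (1/7)*5 + (-3*(-3) - 1/5*(-5)) = 5/7 + (9 + 1) = 5/7 + 10 = 75/7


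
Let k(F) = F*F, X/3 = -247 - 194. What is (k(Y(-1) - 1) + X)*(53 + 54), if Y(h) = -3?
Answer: -139849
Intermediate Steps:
X = -1323 (X = 3*(-247 - 194) = 3*(-441) = -1323)
k(F) = F²
(k(Y(-1) - 1) + X)*(53 + 54) = ((-3 - 1)² - 1323)*(53 + 54) = ((-4)² - 1323)*107 = (16 - 1323)*107 = -1307*107 = -139849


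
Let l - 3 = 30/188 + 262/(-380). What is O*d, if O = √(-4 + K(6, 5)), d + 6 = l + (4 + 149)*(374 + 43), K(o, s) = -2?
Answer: 284855704*I*√6/4465 ≈ 1.5627e+5*I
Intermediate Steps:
l = 11029/4465 (l = 3 + (30/188 + 262/(-380)) = 3 + (30*(1/188) + 262*(-1/380)) = 3 + (15/94 - 131/190) = 3 - 2366/4465 = 11029/4465 ≈ 2.4701)
d = 284855704/4465 (d = -6 + (11029/4465 + (4 + 149)*(374 + 43)) = -6 + (11029/4465 + 153*417) = -6 + (11029/4465 + 63801) = -6 + 284882494/4465 = 284855704/4465 ≈ 63798.)
O = I*√6 (O = √(-4 - 2) = √(-6) = I*√6 ≈ 2.4495*I)
O*d = (I*√6)*(284855704/4465) = 284855704*I*√6/4465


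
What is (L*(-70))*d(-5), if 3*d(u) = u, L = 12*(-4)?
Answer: -5600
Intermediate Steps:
L = -48
d(u) = u/3
(L*(-70))*d(-5) = (-48*(-70))*((⅓)*(-5)) = 3360*(-5/3) = -5600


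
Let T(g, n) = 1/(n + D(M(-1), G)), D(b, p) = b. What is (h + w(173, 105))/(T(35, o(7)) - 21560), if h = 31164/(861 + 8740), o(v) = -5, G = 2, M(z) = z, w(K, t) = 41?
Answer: -2548830/1241994961 ≈ -0.0020522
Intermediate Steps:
T(g, n) = 1/(-1 + n) (T(g, n) = 1/(n - 1) = 1/(-1 + n))
h = 31164/9601 ≈ 3.2459
(h + w(173, 105))/(T(35, o(7)) - 21560) = (31164/9601 + 41)/(1/(-1 - 5) - 21560) = 424805/(9601*(1/(-6) - 21560)) = 424805/(9601*(-⅙ - 21560)) = 424805/(9601*(-129361/6)) = (424805/9601)*(-6/129361) = -2548830/1241994961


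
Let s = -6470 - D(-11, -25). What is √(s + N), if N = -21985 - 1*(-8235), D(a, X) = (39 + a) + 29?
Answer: 3*I*√2253 ≈ 142.4*I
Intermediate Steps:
D(a, X) = 68 + a
N = -13750 (N = -21985 + 8235 = -13750)
s = -6527 (s = -6470 - (68 - 11) = -6470 - 1*57 = -6470 - 57 = -6527)
√(s + N) = √(-6527 - 13750) = √(-20277) = 3*I*√2253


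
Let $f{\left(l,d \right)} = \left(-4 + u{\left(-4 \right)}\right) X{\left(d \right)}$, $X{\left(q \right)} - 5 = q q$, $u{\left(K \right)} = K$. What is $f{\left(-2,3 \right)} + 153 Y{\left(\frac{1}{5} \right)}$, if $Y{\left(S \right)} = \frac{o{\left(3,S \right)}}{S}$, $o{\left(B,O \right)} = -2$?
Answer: $-1642$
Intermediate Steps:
$Y{\left(S \right)} = - \frac{2}{S}$
$X{\left(q \right)} = 5 + q^{2}$ ($X{\left(q \right)} = 5 + q q = 5 + q^{2}$)
$f{\left(l,d \right)} = -40 - 8 d^{2}$ ($f{\left(l,d \right)} = \left(-4 - 4\right) \left(5 + d^{2}\right) = - 8 \left(5 + d^{2}\right) = -40 - 8 d^{2}$)
$f{\left(-2,3 \right)} + 153 Y{\left(\frac{1}{5} \right)} = \left(-40 - 8 \cdot 3^{2}\right) + 153 \left(- \frac{2}{\frac{1}{5}}\right) = \left(-40 - 72\right) + 153 \left(- 2 \frac{1}{\frac{1}{5}}\right) = \left(-40 - 72\right) + 153 \left(\left(-2\right) 5\right) = -112 + 153 \left(-10\right) = -112 - 1530 = -1642$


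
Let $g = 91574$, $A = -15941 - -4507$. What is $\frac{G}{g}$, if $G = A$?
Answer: $- \frac{5717}{45787} \approx -0.12486$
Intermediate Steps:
$A = -11434$ ($A = -15941 + 4507 = -11434$)
$G = -11434$
$\frac{G}{g} = - \frac{11434}{91574} = \left(-11434\right) \frac{1}{91574} = - \frac{5717}{45787}$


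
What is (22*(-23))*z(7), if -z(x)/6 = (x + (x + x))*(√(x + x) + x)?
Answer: 446292 + 63756*√14 ≈ 6.8485e+5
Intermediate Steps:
z(x) = -18*x*(x + √2*√x) (z(x) = -6*(x + (x + x))*(√(x + x) + x) = -6*(x + 2*x)*(√(2*x) + x) = -6*3*x*(√2*√x + x) = -6*3*x*(x + √2*√x) = -18*x*(x + √2*√x))
(22*(-23))*z(7) = (22*(-23))*(-18*7² - 18*√2*7^(3/2)) = -506*(-18*49 - 18*√2*7*√7) = -506*(-882 - 126*√14) = 446292 + 63756*√14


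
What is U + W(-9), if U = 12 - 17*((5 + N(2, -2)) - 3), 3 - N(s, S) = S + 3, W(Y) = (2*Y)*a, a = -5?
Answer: 34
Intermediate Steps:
W(Y) = -10*Y (W(Y) = (2*Y)*(-5) = -10*Y)
N(s, S) = -S (N(s, S) = 3 - (S + 3) = 3 - (3 + S) = 3 + (-3 - S) = -S)
U = -56 (U = 12 - 17*((5 - 1*(-2)) - 3) = 12 - 17*((5 + 2) - 3) = 12 - 17*(7 - 3) = 12 - 68 = -56)
U + W(-9) = -56 - 10*(-9) = -56 + 90 = 34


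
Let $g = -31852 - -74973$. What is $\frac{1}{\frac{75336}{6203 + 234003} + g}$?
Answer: $\frac{120103}{5178999131} \approx 2.319 \cdot 10^{-5}$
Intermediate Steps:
$g = 43121$ ($g = -31852 + 74973 = 43121$)
$\frac{1}{\frac{75336}{6203 + 234003} + g} = \frac{1}{\frac{75336}{6203 + 234003} + 43121} = \frac{1}{\frac{75336}{240206} + 43121} = \frac{1}{75336 \cdot \frac{1}{240206} + 43121} = \frac{1}{\frac{37668}{120103} + 43121} = \frac{1}{\frac{5178999131}{120103}} = \frac{120103}{5178999131}$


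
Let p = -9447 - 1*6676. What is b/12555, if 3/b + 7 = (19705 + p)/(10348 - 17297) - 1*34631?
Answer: -6949/1007342239140 ≈ -6.8983e-9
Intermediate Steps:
p = -16123 (p = -9447 - 6676 = -16123)
b = -6949/80234348 (b = 3/(-7 + ((19705 - 16123)/(10348 - 17297) - 1*34631)) = 3/(-7 + (3582/(-6949) - 34631)) = 3/(-7 + (3582*(-1/6949) - 34631)) = 3/(-7 + (-3582/6949 - 34631)) = 3/(-7 - 240654401/6949) = 3/(-240703044/6949) = 3*(-6949/240703044) = -6949/80234348 ≈ -8.6609e-5)
b/12555 = -6949/80234348/12555 = -6949/80234348*1/12555 = -6949/1007342239140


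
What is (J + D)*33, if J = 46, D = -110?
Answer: -2112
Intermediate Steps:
(J + D)*33 = (46 - 110)*33 = -64*33 = -2112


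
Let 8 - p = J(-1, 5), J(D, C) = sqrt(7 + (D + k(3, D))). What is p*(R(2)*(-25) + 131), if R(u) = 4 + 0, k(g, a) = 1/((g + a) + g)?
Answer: 248 - 31*sqrt(155)/5 ≈ 170.81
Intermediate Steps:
k(g, a) = 1/(a + 2*g) (k(g, a) = 1/((a + g) + g) = 1/(a + 2*g))
R(u) = 4
J(D, C) = sqrt(7 + D + 1/(6 + D)) (J(D, C) = sqrt(7 + (D + 1/(D + 2*3))) = sqrt(7 + (D + 1/(D + 6))) = sqrt(7 + (D + 1/(6 + D))) = sqrt(7 + D + 1/(6 + D)))
p = 8 - sqrt(155)/5 (p = 8 - sqrt((1 + (6 - 1)*(7 - 1))/(6 - 1)) = 8 - sqrt((1 + 5*6)/5) = 8 - sqrt((1 + 30)/5) = 8 - sqrt((1/5)*31) = 8 - sqrt(31/5) = 8 - sqrt(155)/5 ≈ 5.5100)
p*(R(2)*(-25) + 131) = (8 - sqrt(155)/5)*(4*(-25) + 131) = (8 - sqrt(155)/5)*(-100 + 131) = (8 - sqrt(155)/5)*31 = 248 - 31*sqrt(155)/5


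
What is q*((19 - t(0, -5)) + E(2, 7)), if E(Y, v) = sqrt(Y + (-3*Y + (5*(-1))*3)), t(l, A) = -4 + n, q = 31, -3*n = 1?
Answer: 2170/3 + 31*I*sqrt(19) ≈ 723.33 + 135.13*I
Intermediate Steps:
n = -1/3 (n = -1/3*1 = -1/3 ≈ -0.33333)
t(l, A) = -13/3 (t(l, A) = -4 - 1/3 = -13/3)
E(Y, v) = sqrt(-15 - 2*Y) (E(Y, v) = sqrt(Y + (-3*Y - 5*3)) = sqrt(Y + (-3*Y - 15)) = sqrt(Y + (-15 - 3*Y)) = sqrt(-15 - 2*Y))
q*((19 - t(0, -5)) + E(2, 7)) = 31*((19 - 1*(-13/3)) + sqrt(-15 - 2*2)) = 31*((19 + 13/3) + sqrt(-15 - 4)) = 31*(70/3 + sqrt(-19)) = 31*(70/3 + I*sqrt(19)) = 2170/3 + 31*I*sqrt(19)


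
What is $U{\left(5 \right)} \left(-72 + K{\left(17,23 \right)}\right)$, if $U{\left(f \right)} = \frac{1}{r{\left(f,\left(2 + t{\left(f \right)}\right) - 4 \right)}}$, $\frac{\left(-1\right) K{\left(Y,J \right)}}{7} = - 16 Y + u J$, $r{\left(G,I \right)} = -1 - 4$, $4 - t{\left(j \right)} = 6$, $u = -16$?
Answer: $- \frac{4408}{5} \approx -881.6$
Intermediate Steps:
$t{\left(j \right)} = -2$ ($t{\left(j \right)} = 4 - 6 = -2$)
$r{\left(G,I \right)} = -5$
$K{\left(Y,J \right)} = 112 J + 112 Y$ ($K{\left(Y,J \right)} = - 7 \left(- 16 Y - 16 J\right) = - 7 \left(- 16 J - 16 Y\right) = 112 J + 112 Y$)
$U{\left(f \right)} = - \frac{1}{5}$ ($U{\left(f \right)} = \frac{1}{-5} = - \frac{1}{5}$)
$U{\left(5 \right)} \left(-72 + K{\left(17,23 \right)}\right) = - \frac{-72 + \left(112 \cdot 23 + 112 \cdot 17\right)}{5} = - \frac{-72 + \left(2576 + 1904\right)}{5} = - \frac{-72 + 4480}{5} = \left(- \frac{1}{5}\right) 4408 = - \frac{4408}{5}$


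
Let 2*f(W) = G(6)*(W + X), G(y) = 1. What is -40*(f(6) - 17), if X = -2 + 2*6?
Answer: 360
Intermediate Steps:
X = 10 (X = -2 + 12 = 10)
f(W) = 5 + W/2 (f(W) = (1*(W + 10))/2 = (1*(10 + W))/2 = (10 + W)/2 = 5 + W/2)
-40*(f(6) - 17) = -40*((5 + (½)*6) - 17) = -40*((5 + 3) - 17) = -40*(8 - 17) = -40*(-9) = 360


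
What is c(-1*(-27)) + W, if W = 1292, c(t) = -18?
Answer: 1274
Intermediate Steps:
c(-1*(-27)) + W = -18 + 1292 = 1274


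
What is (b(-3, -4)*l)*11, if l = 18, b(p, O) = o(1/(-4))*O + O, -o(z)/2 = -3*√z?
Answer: -792 - 2376*I ≈ -792.0 - 2376.0*I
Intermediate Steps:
o(z) = 6*√z (o(z) = -(-6)*√z = 6*√z)
b(p, O) = O + 3*I*O (b(p, O) = (6*√(1/(-4)))*O + O = (6*√(1*(-¼)))*O + O = (6*√(-¼))*O + O = (6*(I/2))*O + O = (3*I)*O + O = 3*I*O + O = O + 3*I*O)
(b(-3, -4)*l)*11 = (-4*(1 + 3*I)*18)*11 = ((-4 - 12*I)*18)*11 = (-72 - 216*I)*11 = -792 - 2376*I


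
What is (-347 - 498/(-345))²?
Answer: 1579188121/13225 ≈ 1.1941e+5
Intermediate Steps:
(-347 - 498/(-345))² = (-347 - 498*(-1/345))² = (-347 + 166/115)² = (-39739/115)² = 1579188121/13225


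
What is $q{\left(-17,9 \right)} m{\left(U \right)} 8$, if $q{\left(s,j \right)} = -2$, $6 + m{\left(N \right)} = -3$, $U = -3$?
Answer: $144$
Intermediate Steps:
$m{\left(N \right)} = -9$ ($m{\left(N \right)} = -6 - 3 = -9$)
$q{\left(-17,9 \right)} m{\left(U \right)} 8 = - 2 \left(\left(-9\right) 8\right) = \left(-2\right) \left(-72\right) = 144$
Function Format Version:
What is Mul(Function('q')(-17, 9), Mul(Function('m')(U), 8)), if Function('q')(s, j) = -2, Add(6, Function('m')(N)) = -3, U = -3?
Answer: 144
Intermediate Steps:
Function('m')(N) = -9 (Function('m')(N) = Add(-6, -3) = -9)
Mul(Function('q')(-17, 9), Mul(Function('m')(U), 8)) = Mul(-2, Mul(-9, 8)) = Mul(-2, -72) = 144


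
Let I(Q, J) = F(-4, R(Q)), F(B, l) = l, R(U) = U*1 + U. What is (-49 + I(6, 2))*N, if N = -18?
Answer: 666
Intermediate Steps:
R(U) = 2*U (R(U) = U + U = 2*U)
I(Q, J) = 2*Q
(-49 + I(6, 2))*N = (-49 + 2*6)*(-18) = (-49 + 12)*(-18) = -37*(-18) = 666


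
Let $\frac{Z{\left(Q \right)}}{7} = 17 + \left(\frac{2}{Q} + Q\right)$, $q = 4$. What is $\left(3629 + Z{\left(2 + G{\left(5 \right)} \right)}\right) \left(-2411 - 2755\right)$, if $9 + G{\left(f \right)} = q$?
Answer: $-19229574$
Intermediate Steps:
$G{\left(f \right)} = -5$ ($G{\left(f \right)} = -9 + 4 = -5$)
$Z{\left(Q \right)} = 119 + 7 Q + \frac{14}{Q}$ ($Z{\left(Q \right)} = 7 \left(17 + \left(\frac{2}{Q} + Q\right)\right) = 7 \left(17 + \left(Q + \frac{2}{Q}\right)\right) = 7 \left(17 + Q + \frac{2}{Q}\right) = 119 + 7 Q + \frac{14}{Q}$)
$\left(3629 + Z{\left(2 + G{\left(5 \right)} \right)}\right) \left(-2411 - 2755\right) = \left(3629 + \left(119 + 7 \left(2 - 5\right) + \frac{14}{2 - 5}\right)\right) \left(-2411 - 2755\right) = \left(3629 + \left(119 + 7 \left(-3\right) + \frac{14}{-3}\right)\right) \left(-5166\right) = \left(3629 + \left(119 - 21 + 14 \left(- \frac{1}{3}\right)\right)\right) \left(-5166\right) = \left(3629 - - \frac{280}{3}\right) \left(-5166\right) = \left(3629 + \frac{280}{3}\right) \left(-5166\right) = \frac{11167}{3} \left(-5166\right) = -19229574$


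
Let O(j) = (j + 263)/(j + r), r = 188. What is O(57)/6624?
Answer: 2/10143 ≈ 0.00019718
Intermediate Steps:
O(j) = (263 + j)/(188 + j) (O(j) = (j + 263)/(j + 188) = (263 + j)/(188 + j))
O(57)/6624 = ((263 + 57)/(188 + 57))/6624 = (320/245)*(1/6624) = ((1/245)*320)*(1/6624) = (64/49)*(1/6624) = 2/10143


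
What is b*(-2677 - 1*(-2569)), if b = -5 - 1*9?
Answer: 1512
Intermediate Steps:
b = -14 (b = -5 - 9 = -14)
b*(-2677 - 1*(-2569)) = -14*(-2677 - 1*(-2569)) = -14*(-2677 + 2569) = -14*(-108) = 1512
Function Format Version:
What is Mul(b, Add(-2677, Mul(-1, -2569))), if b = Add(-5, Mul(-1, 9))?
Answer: 1512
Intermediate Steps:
b = -14 (b = Add(-5, -9) = -14)
Mul(b, Add(-2677, Mul(-1, -2569))) = Mul(-14, Add(-2677, Mul(-1, -2569))) = Mul(-14, Add(-2677, 2569)) = Mul(-14, -108) = 1512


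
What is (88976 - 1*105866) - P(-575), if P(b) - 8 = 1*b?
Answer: -16323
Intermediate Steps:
P(b) = 8 + b (P(b) = 8 + 1*b = 8 + b)
(88976 - 1*105866) - P(-575) = (88976 - 1*105866) - (8 - 575) = (88976 - 105866) - 1*(-567) = -16890 + 567 = -16323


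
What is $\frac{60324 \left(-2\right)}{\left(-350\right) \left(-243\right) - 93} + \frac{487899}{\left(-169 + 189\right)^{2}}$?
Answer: $\frac{13800725381}{11327600} \approx 1218.3$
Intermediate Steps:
$\frac{60324 \left(-2\right)}{\left(-350\right) \left(-243\right) - 93} + \frac{487899}{\left(-169 + 189\right)^{2}} = - \frac{120648}{85050 - 93} + \frac{487899}{20^{2}} = - \frac{120648}{84957} + \frac{487899}{400} = \left(-120648\right) \frac{1}{84957} + 487899 \cdot \frac{1}{400} = - \frac{40216}{28319} + \frac{487899}{400} = \frac{13800725381}{11327600}$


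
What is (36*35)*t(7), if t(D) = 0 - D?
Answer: -8820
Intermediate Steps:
t(D) = -D
(36*35)*t(7) = (36*35)*(-1*7) = 1260*(-7) = -8820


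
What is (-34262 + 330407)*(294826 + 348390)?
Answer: 190485202320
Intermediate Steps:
(-34262 + 330407)*(294826 + 348390) = 296145*643216 = 190485202320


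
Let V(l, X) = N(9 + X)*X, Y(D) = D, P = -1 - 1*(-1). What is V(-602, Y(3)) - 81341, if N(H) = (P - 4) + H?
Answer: -81317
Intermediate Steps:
P = 0 (P = -1 + 1 = 0)
N(H) = -4 + H (N(H) = (0 - 4) + H = -4 + H)
V(l, X) = X*(5 + X) (V(l, X) = (-4 + (9 + X))*X = (5 + X)*X = X*(5 + X))
V(-602, Y(3)) - 81341 = 3*(5 + 3) - 81341 = 3*8 - 81341 = 24 - 81341 = -81317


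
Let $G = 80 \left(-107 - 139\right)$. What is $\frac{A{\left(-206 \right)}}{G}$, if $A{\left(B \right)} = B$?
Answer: $\frac{103}{9840} \approx 0.010467$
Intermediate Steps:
$G = -19680$ ($G = 80 \left(-246\right) = -19680$)
$\frac{A{\left(-206 \right)}}{G} = - \frac{206}{-19680} = \left(-206\right) \left(- \frac{1}{19680}\right) = \frac{103}{9840}$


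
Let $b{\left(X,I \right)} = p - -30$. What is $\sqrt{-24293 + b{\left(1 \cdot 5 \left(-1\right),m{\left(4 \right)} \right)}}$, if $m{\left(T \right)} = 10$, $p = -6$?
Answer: $i \sqrt{24269} \approx 155.79 i$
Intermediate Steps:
$b{\left(X,I \right)} = 24$ ($b{\left(X,I \right)} = -6 - -30 = -6 + 30 = 24$)
$\sqrt{-24293 + b{\left(1 \cdot 5 \left(-1\right),m{\left(4 \right)} \right)}} = \sqrt{-24293 + 24} = \sqrt{-24269} = i \sqrt{24269}$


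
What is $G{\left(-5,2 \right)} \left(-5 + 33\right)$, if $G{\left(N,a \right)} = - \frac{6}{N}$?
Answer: $\frac{168}{5} \approx 33.6$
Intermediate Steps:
$G{\left(-5,2 \right)} \left(-5 + 33\right) = - \frac{6}{-5} \left(-5 + 33\right) = \left(-6\right) \left(- \frac{1}{5}\right) 28 = \frac{6}{5} \cdot 28 = \frac{168}{5}$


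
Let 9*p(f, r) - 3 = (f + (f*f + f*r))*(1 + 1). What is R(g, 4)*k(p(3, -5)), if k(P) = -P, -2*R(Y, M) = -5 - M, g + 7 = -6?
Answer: 3/2 ≈ 1.5000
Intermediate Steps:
g = -13 (g = -7 - 6 = -13)
R(Y, M) = 5/2 + M/2 (R(Y, M) = -(-5 - M)/2 = 5/2 + M/2)
p(f, r) = 1/3 + 2*f/9 + 2*f**2/9 + 2*f*r/9 (p(f, r) = 1/3 + ((f + (f*f + f*r))*(1 + 1))/9 = 1/3 + ((f + (f**2 + f*r))*2)/9 = 1/3 + ((f + f**2 + f*r)*2)/9 = 1/3 + (2*f + 2*f**2 + 2*f*r)/9 = 1/3 + (2*f/9 + 2*f**2/9 + 2*f*r/9) = 1/3 + 2*f/9 + 2*f**2/9 + 2*f*r/9)
R(g, 4)*k(p(3, -5)) = (5/2 + (1/2)*4)*(-(1/3 + (2/9)*3 + (2/9)*3**2 + (2/9)*3*(-5))) = (5/2 + 2)*(-(1/3 + 2/3 + (2/9)*9 - 10/3)) = 9*(-(1/3 + 2/3 + 2 - 10/3))/2 = 9*(-1*(-1/3))/2 = (9/2)*(1/3) = 3/2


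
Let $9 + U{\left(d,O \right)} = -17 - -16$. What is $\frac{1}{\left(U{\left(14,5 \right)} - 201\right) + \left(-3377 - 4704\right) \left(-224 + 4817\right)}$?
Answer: $- \frac{1}{37116244} \approx -2.6942 \cdot 10^{-8}$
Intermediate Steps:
$U{\left(d,O \right)} = -10$ ($U{\left(d,O \right)} = -9 - 1 = -10$)
$\frac{1}{\left(U{\left(14,5 \right)} - 201\right) + \left(-3377 - 4704\right) \left(-224 + 4817\right)} = \frac{1}{\left(-10 - 201\right) + \left(-3377 - 4704\right) \left(-224 + 4817\right)} = \frac{1}{-211 - 37116033} = \frac{1}{-37116244} = - \frac{1}{37116244}$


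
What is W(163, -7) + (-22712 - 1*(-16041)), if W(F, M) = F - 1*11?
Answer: -6519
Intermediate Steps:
W(F, M) = -11 + F (W(F, M) = F - 11 = -11 + F)
W(163, -7) + (-22712 - 1*(-16041)) = (-11 + 163) + (-22712 - 1*(-16041)) = 152 + (-22712 + 16041) = 152 - 6671 = -6519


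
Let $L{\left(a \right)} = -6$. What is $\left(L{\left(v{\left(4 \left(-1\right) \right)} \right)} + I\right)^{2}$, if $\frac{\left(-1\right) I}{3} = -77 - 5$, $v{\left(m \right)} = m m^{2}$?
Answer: $57600$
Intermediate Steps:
$v{\left(m \right)} = m^{3}$
$I = 246$ ($I = - 3 \left(-77 - 5\right) = \left(-3\right) \left(-82\right) = 246$)
$\left(L{\left(v{\left(4 \left(-1\right) \right)} \right)} + I\right)^{2} = \left(-6 + 246\right)^{2} = 240^{2} = 57600$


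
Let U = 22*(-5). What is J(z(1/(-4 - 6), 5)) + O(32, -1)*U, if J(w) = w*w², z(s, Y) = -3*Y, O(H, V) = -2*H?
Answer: 3665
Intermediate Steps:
U = -110
J(w) = w³
J(z(1/(-4 - 6), 5)) + O(32, -1)*U = (-3*5)³ - 2*32*(-110) = (-15)³ - 64*(-110) = -3375 + 7040 = 3665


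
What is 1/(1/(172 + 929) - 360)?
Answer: -1101/396359 ≈ -0.0027778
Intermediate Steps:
1/(1/(172 + 929) - 360) = 1/(1/1101 - 360) = 1/(-396359/1101) = -1101/396359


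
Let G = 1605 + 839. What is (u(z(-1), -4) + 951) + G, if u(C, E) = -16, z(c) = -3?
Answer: 3379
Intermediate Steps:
G = 2444
(u(z(-1), -4) + 951) + G = (-16 + 951) + 2444 = 935 + 2444 = 3379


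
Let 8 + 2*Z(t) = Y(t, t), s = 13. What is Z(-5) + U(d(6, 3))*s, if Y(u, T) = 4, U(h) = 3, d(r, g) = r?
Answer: 37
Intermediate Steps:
Z(t) = -2 (Z(t) = -4 + (½)*4 = -4 + 2 = -2)
Z(-5) + U(d(6, 3))*s = -2 + 3*13 = -2 + 39 = 37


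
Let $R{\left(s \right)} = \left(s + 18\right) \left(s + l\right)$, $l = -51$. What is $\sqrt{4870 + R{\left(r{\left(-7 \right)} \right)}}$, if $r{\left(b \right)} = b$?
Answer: $46 \sqrt{2} \approx 65.054$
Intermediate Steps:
$R{\left(s \right)} = \left(-51 + s\right) \left(18 + s\right)$ ($R{\left(s \right)} = \left(s + 18\right) \left(s - 51\right) = \left(18 + s\right) \left(-51 + s\right) = \left(-51 + s\right) \left(18 + s\right)$)
$\sqrt{4870 + R{\left(r{\left(-7 \right)} \right)}} = \sqrt{4870 - \left(687 - 49\right)} = \sqrt{4870 + \left(-918 + 49 + 231\right)} = \sqrt{4870 - 638} = \sqrt{4232} = 46 \sqrt{2}$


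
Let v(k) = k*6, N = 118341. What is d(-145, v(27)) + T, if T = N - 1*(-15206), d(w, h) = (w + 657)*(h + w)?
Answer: 142251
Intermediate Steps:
v(k) = 6*k
d(w, h) = (657 + w)*(h + w)
T = 133547 (T = 118341 - 1*(-15206) = 118341 + 15206 = 133547)
d(-145, v(27)) + T = ((-145)² + 657*(6*27) + 657*(-145) + (6*27)*(-145)) + 133547 = (21025 + 657*162 - 95265 + 162*(-145)) + 133547 = (21025 + 106434 - 95265 - 23490) + 133547 = 8704 + 133547 = 142251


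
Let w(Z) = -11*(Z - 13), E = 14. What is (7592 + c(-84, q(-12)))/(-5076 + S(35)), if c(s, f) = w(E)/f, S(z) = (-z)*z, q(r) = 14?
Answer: -106277/88214 ≈ -1.2048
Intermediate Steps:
w(Z) = 143 - 11*Z (w(Z) = -11*(-13 + Z) = 143 - 11*Z)
S(z) = -z**2
c(s, f) = -11/f (c(s, f) = (143 - 11*14)/f = (143 - 154)/f = -11/f)
(7592 + c(-84, q(-12)))/(-5076 + S(35)) = (7592 - 11/14)/(-5076 - 1*35**2) = (7592 - 11*1/14)/(-5076 - 1*1225) = (7592 - 11/14)/(-5076 - 1225) = (106277/14)/(-6301) = (106277/14)*(-1/6301) = -106277/88214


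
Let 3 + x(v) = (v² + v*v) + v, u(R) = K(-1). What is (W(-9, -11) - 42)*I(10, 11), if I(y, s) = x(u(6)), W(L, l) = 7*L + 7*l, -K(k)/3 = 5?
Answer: -78624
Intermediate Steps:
K(k) = -15 (K(k) = -3*5 = -15)
u(R) = -15
x(v) = -3 + v + 2*v² (x(v) = -3 + ((v² + v*v) + v) = -3 + ((v² + v²) + v) = -3 + (2*v² + v) = -3 + (v + 2*v²) = -3 + v + 2*v²)
I(y, s) = 432 (I(y, s) = -3 - 15 + 2*(-15)² = -3 - 15 + 2*225 = -3 - 15 + 450 = 432)
(W(-9, -11) - 42)*I(10, 11) = ((7*(-9) + 7*(-11)) - 42)*432 = ((-63 - 77) - 42)*432 = (-140 - 42)*432 = -182*432 = -78624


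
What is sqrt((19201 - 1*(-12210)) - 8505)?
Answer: sqrt(22906) ≈ 151.35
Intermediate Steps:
sqrt((19201 - 1*(-12210)) - 8505) = sqrt((19201 + 12210) - 8505) = sqrt(31411 - 8505) = sqrt(22906)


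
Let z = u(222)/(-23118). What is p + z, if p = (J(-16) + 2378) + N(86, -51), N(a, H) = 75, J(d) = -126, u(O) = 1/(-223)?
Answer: 11996415679/5155314 ≈ 2327.0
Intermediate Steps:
u(O) = -1/223
z = 1/5155314 (z = -1/223/(-23118) = -1/223*(-1/23118) = 1/5155314 ≈ 1.9397e-7)
p = 2327 (p = (-126 + 2378) + 75 = 2252 + 75 = 2327)
p + z = 2327 + 1/5155314 = 11996415679/5155314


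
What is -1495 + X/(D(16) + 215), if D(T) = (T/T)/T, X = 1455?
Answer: -1707005/1147 ≈ -1488.2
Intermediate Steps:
D(T) = 1/T
-1495 + X/(D(16) + 215) = -1495 + 1455/(1/16 + 215) = -1495 + 1455/(3441/16) = -1495 + 1455*(16/3441) = -1495 + 7760/1147 = -1707005/1147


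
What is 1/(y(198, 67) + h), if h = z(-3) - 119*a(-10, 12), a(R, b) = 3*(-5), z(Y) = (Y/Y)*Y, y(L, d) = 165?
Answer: 1/1947 ≈ 0.00051361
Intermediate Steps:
z(Y) = Y (z(Y) = 1*Y = Y)
a(R, b) = -15
h = 1782 (h = -3 - 119*(-15) = -3 + 1785 = 1782)
1/(y(198, 67) + h) = 1/(165 + 1782) = 1/1947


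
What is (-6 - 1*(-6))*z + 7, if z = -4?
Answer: 7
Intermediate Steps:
(-6 - 1*(-6))*z + 7 = (-6 - 1*(-6))*(-4) + 7 = (-6 + 6)*(-4) + 7 = 0*(-4) + 7 = 0 + 7 = 7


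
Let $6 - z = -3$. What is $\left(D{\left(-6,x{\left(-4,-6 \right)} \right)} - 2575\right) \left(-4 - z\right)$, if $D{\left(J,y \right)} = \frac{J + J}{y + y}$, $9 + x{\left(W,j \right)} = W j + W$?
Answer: $\frac{368303}{11} \approx 33482.0$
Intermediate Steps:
$x{\left(W,j \right)} = -9 + W + W j$ ($x{\left(W,j \right)} = -9 + \left(W j + W\right) = -9 + \left(W + W j\right) = -9 + W + W j$)
$z = 9$ ($z = 6 - -3 = 6 + 3 = 9$)
$D{\left(J,y \right)} = \frac{J}{y}$ ($D{\left(J,y \right)} = \frac{2 J}{2 y} = 2 J \frac{1}{2 y} = \frac{J}{y}$)
$\left(D{\left(-6,x{\left(-4,-6 \right)} \right)} - 2575\right) \left(-4 - z\right) = \left(- \frac{6}{-9 - 4 - -24} - 2575\right) \left(-4 - 9\right) = \left(- \frac{6}{-9 - 4 + 24} - 2575\right) \left(-4 - 9\right) = \left(- \frac{6}{11} - 2575\right) \left(-13\right) = \left(- \frac{28331}{11}\right) \left(-13\right) = \frac{368303}{11}$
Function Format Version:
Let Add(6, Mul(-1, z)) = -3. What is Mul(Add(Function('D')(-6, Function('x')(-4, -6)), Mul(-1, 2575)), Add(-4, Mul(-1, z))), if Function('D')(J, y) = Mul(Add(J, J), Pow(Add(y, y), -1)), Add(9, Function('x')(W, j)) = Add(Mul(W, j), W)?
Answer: Rational(368303, 11) ≈ 33482.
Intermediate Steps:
Function('x')(W, j) = Add(-9, W, Mul(W, j)) (Function('x')(W, j) = Add(-9, Add(Mul(W, j), W)) = Add(-9, Add(W, Mul(W, j))) = Add(-9, W, Mul(W, j)))
z = 9 (z = Add(6, Mul(-1, -3)) = Add(6, 3) = 9)
Function('D')(J, y) = Mul(J, Pow(y, -1)) (Function('D')(J, y) = Mul(Mul(2, J), Pow(Mul(2, y), -1)) = Mul(Mul(2, J), Mul(Rational(1, 2), Pow(y, -1))) = Mul(J, Pow(y, -1)))
Mul(Add(Function('D')(-6, Function('x')(-4, -6)), Mul(-1, 2575)), Add(-4, Mul(-1, z))) = Mul(Add(Mul(-6, Pow(Add(-9, -4, Mul(-4, -6)), -1)), Mul(-1, 2575)), Add(-4, Mul(-1, 9))) = Mul(Add(Mul(-6, Pow(Add(-9, -4, 24), -1)), -2575), Add(-4, -9)) = Mul(Add(Mul(-6, Pow(11, -1)), -2575), -13) = Mul(Add(Mul(-6, Rational(1, 11)), -2575), -13) = Mul(Add(Rational(-6, 11), -2575), -13) = Mul(Rational(-28331, 11), -13) = Rational(368303, 11)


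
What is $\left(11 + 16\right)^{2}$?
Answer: $729$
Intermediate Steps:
$\left(11 + 16\right)^{2} = 27^{2} = 729$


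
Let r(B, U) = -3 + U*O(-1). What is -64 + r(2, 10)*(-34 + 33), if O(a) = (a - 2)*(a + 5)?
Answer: 59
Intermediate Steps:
O(a) = (-2 + a)*(5 + a)
r(B, U) = -3 - 12*U (r(B, U) = -3 + U*(-10 + (-1)² + 3*(-1)) = -3 + U*(-10 + 1 - 3) = -3 + U*(-12) = -3 - 12*U)
-64 + r(2, 10)*(-34 + 33) = -64 + (-3 - 12*10)*(-34 + 33) = -64 + (-3 - 120)*(-1) = -64 - 123*(-1) = -64 + 123 = 59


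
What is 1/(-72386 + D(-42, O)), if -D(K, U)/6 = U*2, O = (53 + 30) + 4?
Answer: -1/73430 ≈ -1.3618e-5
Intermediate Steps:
O = 87 (O = 83 + 4 = 87)
D(K, U) = -12*U (D(K, U) = -6*U*2 = -12*U)
1/(-72386 + D(-42, O)) = 1/(-72386 - 12*87) = 1/(-72386 - 1044) = 1/(-73430) = -1/73430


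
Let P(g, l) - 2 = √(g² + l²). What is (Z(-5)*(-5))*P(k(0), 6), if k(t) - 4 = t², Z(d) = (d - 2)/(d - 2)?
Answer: -10 - 10*√13 ≈ -46.056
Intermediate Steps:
Z(d) = 1 (Z(d) = (-2 + d)/(-2 + d) = 1)
k(t) = 4 + t²
P(g, l) = 2 + √(g² + l²)
(Z(-5)*(-5))*P(k(0), 6) = (1*(-5))*(2 + √((4 + 0²)² + 6²)) = -5*(2 + √((4 + 0)² + 36)) = -5*(2 + √(4² + 36)) = -5*(2 + √(16 + 36)) = -5*(2 + √52) = -5*(2 + 2*√13) = -10 - 10*√13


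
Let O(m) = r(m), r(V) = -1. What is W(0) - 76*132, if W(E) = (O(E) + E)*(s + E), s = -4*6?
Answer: -10008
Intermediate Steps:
O(m) = -1
s = -24
W(E) = (-1 + E)*(-24 + E)
W(0) - 76*132 = (24 + 0² - 25*0) - 76*132 = (24 + 0 + 0) - 10032 = 24 - 10032 = -10008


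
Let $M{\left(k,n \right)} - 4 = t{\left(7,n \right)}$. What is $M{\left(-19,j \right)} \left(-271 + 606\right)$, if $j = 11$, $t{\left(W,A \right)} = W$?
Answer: $3685$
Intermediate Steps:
$M{\left(k,n \right)} = 11$ ($M{\left(k,n \right)} = 4 + 7 = 11$)
$M{\left(-19,j \right)} \left(-271 + 606\right) = 11 \left(-271 + 606\right) = 11 \cdot 335 = 3685$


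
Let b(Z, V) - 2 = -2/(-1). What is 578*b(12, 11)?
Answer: 2312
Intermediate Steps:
b(Z, V) = 4 (b(Z, V) = 2 - 2/(-1) = 2 - 2*(-1) = 2 + 2 = 4)
578*b(12, 11) = 578*4 = 2312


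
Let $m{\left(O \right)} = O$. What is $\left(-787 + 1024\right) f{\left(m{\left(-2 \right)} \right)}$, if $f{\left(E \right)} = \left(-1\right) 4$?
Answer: $-948$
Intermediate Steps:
$f{\left(E \right)} = -4$
$\left(-787 + 1024\right) f{\left(m{\left(-2 \right)} \right)} = \left(-787 + 1024\right) \left(-4\right) = 237 \left(-4\right) = -948$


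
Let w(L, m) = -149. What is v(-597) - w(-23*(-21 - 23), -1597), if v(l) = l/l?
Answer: 150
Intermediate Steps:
v(l) = 1
v(-597) - w(-23*(-21 - 23), -1597) = 1 - 1*(-149) = 1 + 149 = 150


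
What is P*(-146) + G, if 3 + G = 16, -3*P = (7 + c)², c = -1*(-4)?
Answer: 17705/3 ≈ 5901.7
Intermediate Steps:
c = 4
P = -121/3 (P = -(7 + 4)²/3 = -⅓*11² = -⅓*121 = -121/3 ≈ -40.333)
G = 13 (G = -3 + 16 = 13)
P*(-146) + G = -121/3*(-146) + 13 = 17666/3 + 13 = 17705/3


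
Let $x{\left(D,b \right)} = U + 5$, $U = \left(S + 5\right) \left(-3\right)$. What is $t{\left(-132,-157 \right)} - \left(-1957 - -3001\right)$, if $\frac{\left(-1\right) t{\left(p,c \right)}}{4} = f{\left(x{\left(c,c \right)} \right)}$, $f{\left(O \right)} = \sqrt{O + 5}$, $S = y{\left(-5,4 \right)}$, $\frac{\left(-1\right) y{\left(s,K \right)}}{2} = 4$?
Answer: $-1044 - 4 \sqrt{19} \approx -1061.4$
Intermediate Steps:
$y{\left(s,K \right)} = -8$ ($y{\left(s,K \right)} = \left(-2\right) 4 = -8$)
$S = -8$
$U = 9$ ($U = \left(-8 + 5\right) \left(-3\right) = \left(-3\right) \left(-3\right) = 9$)
$x{\left(D,b \right)} = 14$ ($x{\left(D,b \right)} = 9 + 5 = 14$)
$f{\left(O \right)} = \sqrt{5 + O}$
$t{\left(p,c \right)} = - 4 \sqrt{19}$ ($t{\left(p,c \right)} = - 4 \sqrt{5 + 14} = - 4 \sqrt{19}$)
$t{\left(-132,-157 \right)} - \left(-1957 - -3001\right) = - 4 \sqrt{19} - \left(-1957 - -3001\right) = - 4 \sqrt{19} - \left(-1957 + 3001\right) = - 4 \sqrt{19} - 1044 = -1044 - 4 \sqrt{19}$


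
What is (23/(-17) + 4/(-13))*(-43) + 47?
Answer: 26168/221 ≈ 118.41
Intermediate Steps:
(23/(-17) + 4/(-13))*(-43) + 47 = (23*(-1/17) + 4*(-1/13))*(-43) + 47 = (-23/17 - 4/13)*(-43) + 47 = -367/221*(-43) + 47 = 15781/221 + 47 = 26168/221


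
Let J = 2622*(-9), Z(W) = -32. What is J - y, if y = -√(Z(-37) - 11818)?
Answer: -23598 + 5*I*√474 ≈ -23598.0 + 108.86*I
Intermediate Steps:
y = -5*I*√474 (y = -√(-32 - 11818) = -√(-11850) = -5*I*√474 ≈ -108.86*I)
J = -23598
J - y = -23598 - (-5)*I*√474 = -23598 + 5*I*√474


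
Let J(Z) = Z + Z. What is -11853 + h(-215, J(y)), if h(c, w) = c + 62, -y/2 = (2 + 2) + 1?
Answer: -12006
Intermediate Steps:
y = -10 (y = -2*((2 + 2) + 1) = -2*(4 + 1) = -2*5 = -10)
J(Z) = 2*Z
h(c, w) = 62 + c
-11853 + h(-215, J(y)) = -11853 + (62 - 215) = -11853 - 153 = -12006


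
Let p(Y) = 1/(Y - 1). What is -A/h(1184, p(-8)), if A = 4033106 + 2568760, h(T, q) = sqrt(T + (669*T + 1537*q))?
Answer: -19805598*sqrt(7137983)/7137983 ≈ -7413.1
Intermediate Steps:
p(Y) = 1/(-1 + Y)
h(T, q) = sqrt(670*T + 1537*q)
A = 6601866
-A/h(1184, p(-8)) = -6601866/(sqrt(670*1184 + 1537/(-1 - 8))) = -6601866/(sqrt(793280 + 1537/(-9))) = -6601866/(sqrt(793280 + 1537*(-1/9))) = -6601866/(sqrt(793280 - 1537/9)) = -6601866/(sqrt(7137983/9)) = -6601866/(sqrt(7137983)/3) = -6601866*3*sqrt(7137983)/7137983 = -19805598*sqrt(7137983)/7137983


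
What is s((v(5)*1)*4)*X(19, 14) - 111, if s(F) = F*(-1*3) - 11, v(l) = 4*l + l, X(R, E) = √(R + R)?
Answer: -111 - 311*√38 ≈ -2028.1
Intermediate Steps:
X(R, E) = √2*√R (X(R, E) = √(2*R) = √2*√R)
v(l) = 5*l
s(F) = -11 - 3*F (s(F) = F*(-3) - 11 = -3*F - 11 = -11 - 3*F)
s((v(5)*1)*4)*X(19, 14) - 111 = (-11 - 3*(5*5)*1*4)*(√2*√19) - 111 = (-11 - 3*25*1*4)*√38 - 111 = (-11 - 75*4)*√38 - 111 = (-11 - 3*100)*√38 - 111 = (-11 - 300)*√38 - 111 = -311*√38 - 111 = -111 - 311*√38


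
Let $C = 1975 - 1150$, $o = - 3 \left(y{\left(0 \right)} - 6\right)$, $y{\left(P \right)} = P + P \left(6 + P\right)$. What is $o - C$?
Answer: $-807$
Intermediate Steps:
$o = 18$ ($o = - 3 \left(0 \left(7 + 0\right) - 6\right) = - 3 \left(0 \cdot 7 - 6\right) = - 3 \left(0 - 6\right) = \left(-3\right) \left(-6\right) = 18$)
$C = 825$
$o - C = 18 - 825 = -807$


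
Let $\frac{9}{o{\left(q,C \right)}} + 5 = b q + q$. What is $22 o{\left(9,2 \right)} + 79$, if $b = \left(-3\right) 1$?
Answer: $\frac{1619}{23} \approx 70.391$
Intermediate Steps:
$b = -3$
$o{\left(q,C \right)} = \frac{9}{-5 - 2 q}$ ($o{\left(q,C \right)} = \frac{9}{-5 + \left(- 3 q + q\right)} = \frac{9}{-5 - 2 q}$)
$22 o{\left(9,2 \right)} + 79 = 22 \left(- \frac{9}{5 + 2 \cdot 9}\right) + 79 = 22 \left(- \frac{9}{5 + 18}\right) + 79 = 22 \left(- \frac{9}{23}\right) + 79 = - \frac{198}{23} + 79 = \frac{1619}{23}$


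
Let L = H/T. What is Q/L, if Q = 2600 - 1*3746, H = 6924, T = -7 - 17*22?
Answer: 72771/1154 ≈ 63.060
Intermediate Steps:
T = -381 (T = -7 - 374 = -381)
L = -2308/127 (L = 6924/(-381) = 6924*(-1/381) = -2308/127 ≈ -18.173)
Q = -1146 (Q = 2600 - 3746 = -1146)
Q/L = -1146/(-2308/127) = -1146*(-127/2308) = 72771/1154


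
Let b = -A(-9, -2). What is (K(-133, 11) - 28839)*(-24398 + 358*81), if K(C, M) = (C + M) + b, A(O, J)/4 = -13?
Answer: -132981400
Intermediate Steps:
A(O, J) = -52 (A(O, J) = 4*(-13) = -52)
b = 52 (b = -1*(-52) = 52)
K(C, M) = 52 + C + M (K(C, M) = (C + M) + 52 = 52 + C + M)
(K(-133, 11) - 28839)*(-24398 + 358*81) = ((52 - 133 + 11) - 28839)*(-24398 + 358*81) = (-70 - 28839)*(-24398 + 28998) = -28909*4600 = -132981400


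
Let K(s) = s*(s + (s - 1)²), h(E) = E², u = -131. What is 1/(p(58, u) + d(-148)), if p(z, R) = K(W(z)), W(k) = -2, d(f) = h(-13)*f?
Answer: -1/25026 ≈ -3.9958e-5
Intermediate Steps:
d(f) = 169*f (d(f) = (-13)²*f = 169*f)
K(s) = s*(s + (-1 + s)²)
p(z, R) = -14 (p(z, R) = -2*(-2 + (-1 - 2)²) = -2*(-2 + (-3)²) = -2*(-2 + 9) = -2*7 = -14)
1/(p(58, u) + d(-148)) = 1/(-14 + 169*(-148)) = 1/(-14 - 25012) = 1/(-25026) = -1/25026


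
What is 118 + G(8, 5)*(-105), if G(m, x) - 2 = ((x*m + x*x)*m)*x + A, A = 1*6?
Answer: -273722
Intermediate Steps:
A = 6
G(m, x) = 8 + m*x*(x**2 + m*x) (G(m, x) = 2 + (((x*m + x*x)*m)*x + 6) = 2 + (((m*x + x**2)*m)*x + 6) = 2 + (((x**2 + m*x)*m)*x + 6) = 2 + ((m*(x**2 + m*x))*x + 6) = 2 + (m*x*(x**2 + m*x) + 6) = 2 + (6 + m*x*(x**2 + m*x)) = 8 + m*x*(x**2 + m*x))
118 + G(8, 5)*(-105) = 118 + (8 + 8*5**3 + 8**2*5**2)*(-105) = 118 + (8 + 8*125 + 64*25)*(-105) = 118 + (8 + 1000 + 1600)*(-105) = 118 + 2608*(-105) = 118 - 273840 = -273722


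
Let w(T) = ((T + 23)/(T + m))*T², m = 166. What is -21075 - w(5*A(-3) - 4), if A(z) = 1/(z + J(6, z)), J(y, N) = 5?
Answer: -27735087/1316 ≈ -21075.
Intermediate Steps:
A(z) = 1/(5 + z) (A(z) = 1/(z + 5) = 1/(5 + z))
w(T) = T²*(23 + T)/(166 + T) (w(T) = ((T + 23)/(T + 166))*T² = ((23 + T)/(166 + T))*T² = T²*(23 + T)/(166 + T))
-21075 - w(5*A(-3) - 4) = -21075 - (5/(5 - 3) - 4)²*(23 + (5/(5 - 3) - 4))/(166 + (5/(5 - 3) - 4)) = -21075 - (5/2 - 4)²*(23 + (5/2 - 4))/(166 + (5/2 - 4)) = -21075 - (-3/2)²*(23 - 3/2)/(166 - 3/2) = -21075 - 9*43/(4*329/2*2) = -21075 - 9*2*43/(4*329*2) = -21075 - 1*387/1316 = -21075 - 387/1316 = -27735087/1316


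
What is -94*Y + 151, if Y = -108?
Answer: 10303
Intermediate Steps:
-94*Y + 151 = -94*(-108) + 151 = 10152 + 151 = 10303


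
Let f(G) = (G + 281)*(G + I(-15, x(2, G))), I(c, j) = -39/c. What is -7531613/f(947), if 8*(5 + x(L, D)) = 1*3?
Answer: -37658065/5830544 ≈ -6.4588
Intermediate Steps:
x(L, D) = -37/8 (x(L, D) = -5 + (1*3)/8 = -5 + (⅛)*3 = -5 + 3/8 = -37/8)
f(G) = (281 + G)*(13/5 + G) (f(G) = (G + 281)*(G - 39/(-15)) = (281 + G)*(G - 39*(-1/15)) = (281 + G)*(G + 13/5) = (281 + G)*(13/5 + G))
-7531613/f(947) = -7531613/(3653/5 + 947² + (1418/5)*947) = -7531613/(3653/5 + 896809 + 1342846/5) = -7531613/5830544/5 = -7531613*5/5830544 = -37658065/5830544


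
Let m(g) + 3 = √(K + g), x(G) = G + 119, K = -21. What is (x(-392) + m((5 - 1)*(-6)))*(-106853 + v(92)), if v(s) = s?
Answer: 29466036 - 320283*I*√5 ≈ 2.9466e+7 - 7.1618e+5*I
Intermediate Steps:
x(G) = 119 + G
m(g) = -3 + √(-21 + g)
(x(-392) + m((5 - 1)*(-6)))*(-106853 + v(92)) = ((119 - 392) + (-3 + √(-21 + (5 - 1)*(-6))))*(-106853 + 92) = (-273 + (-3 + √(-21 + 4*(-6))))*(-106761) = (-273 + (-3 + √(-21 - 24)))*(-106761) = (-273 + (-3 + √(-45)))*(-106761) = (-273 + (-3 + 3*I*√5))*(-106761) = (-276 + 3*I*√5)*(-106761) = 29466036 - 320283*I*√5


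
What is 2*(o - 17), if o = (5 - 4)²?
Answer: -32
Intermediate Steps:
o = 1 (o = 1² = 1)
2*(o - 17) = 2*(1 - 17) = 2*(-16) = -32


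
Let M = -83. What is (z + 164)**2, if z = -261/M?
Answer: 192460129/6889 ≈ 27937.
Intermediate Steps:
z = 261/83 (z = -261/(-83) = -261*(-1/83) = 261/83 ≈ 3.1446)
(z + 164)**2 = (261/83 + 164)**2 = (13873/83)**2 = 192460129/6889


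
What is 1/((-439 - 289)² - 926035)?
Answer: -1/396051 ≈ -2.5249e-6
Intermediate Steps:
1/((-439 - 289)² - 926035) = 1/((-728)² - 926035) = 1/(529984 - 926035) = 1/(-396051) = -1/396051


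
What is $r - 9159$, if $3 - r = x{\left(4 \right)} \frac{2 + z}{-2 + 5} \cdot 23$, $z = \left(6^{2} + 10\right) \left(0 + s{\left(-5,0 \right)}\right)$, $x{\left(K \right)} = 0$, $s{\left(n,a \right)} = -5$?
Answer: $-9156$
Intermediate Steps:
$z = -230$ ($z = \left(6^{2} + 10\right) \left(0 - 5\right) = \left(36 + 10\right) \left(-5\right) = 46 \left(-5\right) = -230$)
$r = 3$ ($r = 3 - 0 \frac{2 - 230}{-2 + 5} \cdot 23 = 3 - 0 \left(- \frac{228}{3}\right) 23 = 3 - 0 \left(\left(-228\right) \frac{1}{3}\right) 23 = 3 - 0 \left(-76\right) 23 = 3 - 0 \cdot 23 = 3 - 0 = 3 + 0 = 3$)
$r - 9159 = 3 - 9159 = -9156$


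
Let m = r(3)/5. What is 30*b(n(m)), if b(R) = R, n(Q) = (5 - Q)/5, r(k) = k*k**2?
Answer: -12/5 ≈ -2.4000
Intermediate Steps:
r(k) = k**3
m = 27/5 (m = 3**3/5 = 27*(1/5) = 27/5 ≈ 5.4000)
n(Q) = 1 - Q/5 (n(Q) = (5 - Q)*(1/5) = 1 - Q/5)
30*b(n(m)) = 30*(1 - 1/5*27/5) = 30*(1 - 27/25) = 30*(-2/25) = -12/5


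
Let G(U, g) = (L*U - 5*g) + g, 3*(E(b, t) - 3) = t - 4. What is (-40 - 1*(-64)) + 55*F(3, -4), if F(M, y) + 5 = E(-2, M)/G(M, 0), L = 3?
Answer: -6337/27 ≈ -234.70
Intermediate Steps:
E(b, t) = 5/3 + t/3 (E(b, t) = 3 + (t - 4)/3 = 3 + (-4 + t)/3 = 3 + (-4/3 + t/3) = 5/3 + t/3)
G(U, g) = -4*g + 3*U (G(U, g) = (3*U - 5*g) + g = (-5*g + 3*U) + g = -4*g + 3*U)
F(M, y) = -5 + (5/3 + M/3)/(3*M) (F(M, y) = -5 + (5/3 + M/3)/(-4*0 + 3*M) = -5 + (5/3 + M/3)/(0 + 3*M) = -5 + (5/3 + M/3)/((3*M)) = -5 + (5/3 + M/3)*(1/(3*M)) = -5 + (5/3 + M/3)/(3*M))
(-40 - 1*(-64)) + 55*F(3, -4) = (-40 - 1*(-64)) + 55*((⅑)*(5 - 44*3)/3) = (-40 + 64) + 55*((⅑)*(⅓)*(5 - 132)) = 24 + 55*((⅑)*(⅓)*(-127)) = 24 + 55*(-127/27) = 24 - 6985/27 = -6337/27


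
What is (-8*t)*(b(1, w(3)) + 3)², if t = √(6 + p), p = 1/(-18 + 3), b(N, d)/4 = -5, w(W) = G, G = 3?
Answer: -2312*√1335/15 ≈ -5631.7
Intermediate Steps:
w(W) = 3
b(N, d) = -20 (b(N, d) = 4*(-5) = -20)
p = -1/15 (p = 1/(-15) = -1/15 ≈ -0.066667)
t = √1335/15 (t = √(6 - 1/15) = √(89/15) = √1335/15 ≈ 2.4358)
(-8*t)*(b(1, w(3)) + 3)² = (-8*√1335/15)*(-20 + 3)² = -8*√1335/15*(-17)² = -8*√1335/15*289 = -2312*√1335/15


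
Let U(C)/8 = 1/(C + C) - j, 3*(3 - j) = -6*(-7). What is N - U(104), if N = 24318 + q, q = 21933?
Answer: 1200237/26 ≈ 46163.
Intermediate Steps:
j = -11 (j = 3 - (-2)*(-7) = 3 - ⅓*42 = 3 - 14 = -11)
U(C) = 88 + 4/C (U(C) = 8*(1/(C + C) - 1*(-11)) = 8*(1/(2*C) + 11) = 8*(11 + 1/(2*C)) = 88 + 4/C)
N = 46251 (N = 24318 + 21933 = 46251)
N - U(104) = 46251 - (88 + 4/104) = 46251 - (88 + 4*(1/104)) = 46251 - (88 + 1/26) = 46251 - 1*2289/26 = 46251 - 2289/26 = 1200237/26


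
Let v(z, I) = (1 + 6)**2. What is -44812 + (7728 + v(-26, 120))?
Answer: -37035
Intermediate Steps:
v(z, I) = 49 (v(z, I) = 7**2 = 49)
-44812 + (7728 + v(-26, 120)) = -44812 + (7728 + 49) = -44812 + 7777 = -37035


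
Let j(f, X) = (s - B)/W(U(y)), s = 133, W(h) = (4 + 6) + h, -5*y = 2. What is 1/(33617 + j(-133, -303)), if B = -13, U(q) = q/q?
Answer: 11/369933 ≈ 2.9735e-5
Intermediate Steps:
y = -⅖ (y = -⅕*2 = -⅖ ≈ -0.40000)
U(q) = 1
W(h) = 10 + h
j(f, X) = 146/11 (j(f, X) = (133 - 1*(-13))/(10 + 1) = (133 + 13)/11 = 146*(1/11) = 146/11)
1/(33617 + j(-133, -303)) = 1/(33617 + 146/11) = 1/(369933/11) = 11/369933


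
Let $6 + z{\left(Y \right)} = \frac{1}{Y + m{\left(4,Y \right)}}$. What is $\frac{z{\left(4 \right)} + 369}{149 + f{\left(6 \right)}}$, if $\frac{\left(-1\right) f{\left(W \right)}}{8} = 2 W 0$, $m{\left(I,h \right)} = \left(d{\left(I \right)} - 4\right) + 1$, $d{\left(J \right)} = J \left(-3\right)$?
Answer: $\frac{3992}{1639} \approx 2.4356$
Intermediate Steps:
$d{\left(J \right)} = - 3 J$
$m{\left(I,h \right)} = -3 - 3 I$ ($m{\left(I,h \right)} = \left(- 3 I - 4\right) + 1 = \left(-4 - 3 I\right) + 1 = -3 - 3 I$)
$f{\left(W \right)} = 0$ ($f{\left(W \right)} = - 8 \cdot 2 W 0 = \left(-8\right) 0 = 0$)
$z{\left(Y \right)} = -6 + \frac{1}{-15 + Y}$ ($z{\left(Y \right)} = -6 + \frac{1}{Y - 15} = -6 + \frac{1}{-15 + Y}$)
$\frac{z{\left(4 \right)} + 369}{149 + f{\left(6 \right)}} = \frac{\frac{91 - 24}{-15 + 4} + 369}{149 + 0} = \frac{\frac{91 - 24}{-11} + 369}{149} = \left(\left(- \frac{1}{11}\right) 67 + 369\right) \frac{1}{149} = \left(- \frac{67}{11} + 369\right) \frac{1}{149} = \frac{3992}{11} \cdot \frac{1}{149} = \frac{3992}{1639}$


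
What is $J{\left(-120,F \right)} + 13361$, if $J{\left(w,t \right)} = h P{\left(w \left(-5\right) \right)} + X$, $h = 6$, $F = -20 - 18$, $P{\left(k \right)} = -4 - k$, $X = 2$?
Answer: $9739$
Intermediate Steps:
$F = -38$
$J{\left(w,t \right)} = -22 + 30 w$ ($J{\left(w,t \right)} = 6 \left(-4 - w \left(-5\right)\right) + 2 = 6 \left(-4 - - 5 w\right) + 2 = 6 \left(-4 + 5 w\right) + 2 = \left(-24 + 30 w\right) + 2 = -22 + 30 w$)
$J{\left(-120,F \right)} + 13361 = \left(-22 + 30 \left(-120\right)\right) + 13361 = \left(-22 - 3600\right) + 13361 = -3622 + 13361 = 9739$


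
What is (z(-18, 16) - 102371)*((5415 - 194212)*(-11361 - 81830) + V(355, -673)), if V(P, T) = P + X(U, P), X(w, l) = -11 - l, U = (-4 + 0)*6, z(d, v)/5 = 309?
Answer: -1773950915284416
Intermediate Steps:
z(d, v) = 1545 (z(d, v) = 5*309 = 1545)
U = -24 (U = -4*6 = -24)
V(P, T) = -11 (V(P, T) = P + (-11 - P) = -11)
(z(-18, 16) - 102371)*((5415 - 194212)*(-11361 - 81830) + V(355, -673)) = (1545 - 102371)*((5415 - 194212)*(-11361 - 81830) - 11) = -100826*(-188797*(-93191) - 11) = -100826*(17594181227 - 11) = -100826*17594181216 = -1773950915284416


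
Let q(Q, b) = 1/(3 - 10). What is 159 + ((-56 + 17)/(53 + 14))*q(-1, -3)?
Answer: 74610/469 ≈ 159.08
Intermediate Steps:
q(Q, b) = -⅐ (q(Q, b) = 1/(-7) = -⅐)
159 + ((-56 + 17)/(53 + 14))*q(-1, -3) = 159 + ((-56 + 17)/(53 + 14))*(-⅐) = 159 - 39/67*(-⅐) = 159 + 39/469 = 74610/469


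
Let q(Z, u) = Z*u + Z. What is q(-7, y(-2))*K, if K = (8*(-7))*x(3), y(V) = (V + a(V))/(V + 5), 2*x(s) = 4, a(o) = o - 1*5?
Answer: -1568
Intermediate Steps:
a(o) = -5 + o (a(o) = o - 5 = -5 + o)
x(s) = 2 (x(s) = (1/2)*4 = 2)
y(V) = (-5 + 2*V)/(5 + V) (y(V) = (V + (-5 + V))/(V + 5) = (-5 + 2*V)/(5 + V))
q(Z, u) = Z + Z*u
K = -112 (K = (8*(-7))*2 = -56*2 = -112)
q(-7, y(-2))*K = -7*(1 + (-5 + 2*(-2))/(5 - 2))*(-112) = -7*(1 + (-5 - 4)/3)*(-112) = -7*(1 + (1/3)*(-9))*(-112) = -7*(1 - 3)*(-112) = -7*(-2)*(-112) = 14*(-112) = -1568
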